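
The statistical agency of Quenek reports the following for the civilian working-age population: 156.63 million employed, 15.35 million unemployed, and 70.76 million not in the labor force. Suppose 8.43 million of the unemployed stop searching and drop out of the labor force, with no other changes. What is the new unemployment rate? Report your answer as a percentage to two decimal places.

Initially, labor force = 156.63 + 15.35 = 171.98 million, so u = 15.35/171.98 = 8.93%.
After the change, unemployed and labor force both fall by 8.43 → E = 156.63, U = 6.92, labor force = 163.55 million.
New unemployment rate = 6.92 / 163.55 = 4.23%.

New unemployment rate ≈ 4.23%.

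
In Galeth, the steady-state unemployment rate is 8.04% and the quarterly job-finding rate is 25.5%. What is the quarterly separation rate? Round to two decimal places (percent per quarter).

From u* = s/(s+f): s = u·f/(1−u).
s = 0.0804 × 25.5 / (1 − 0.0804) = 2.0502 / 0.9196 ≈ 2.23% per quarter.

Separation rate ≈ 2.23% per quarter.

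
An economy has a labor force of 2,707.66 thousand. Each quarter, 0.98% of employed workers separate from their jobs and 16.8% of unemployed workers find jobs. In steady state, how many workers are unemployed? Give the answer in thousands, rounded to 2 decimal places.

About 149.24 thousand are unemployed in steady state.

Steady-state unemployment rate u* = s/(s+f) = 0.98/(0.98+16.8) = 0.055118.
Unemployed = u* × labor force = 0.055118 × 2,707.66 ≈ 149.24 thousand.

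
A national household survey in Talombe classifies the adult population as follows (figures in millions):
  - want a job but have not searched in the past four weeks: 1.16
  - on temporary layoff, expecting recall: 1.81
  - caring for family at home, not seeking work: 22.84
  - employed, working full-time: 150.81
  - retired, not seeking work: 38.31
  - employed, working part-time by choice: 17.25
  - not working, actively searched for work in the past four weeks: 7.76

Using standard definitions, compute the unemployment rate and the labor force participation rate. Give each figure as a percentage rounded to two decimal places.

Employed = 150.81 + 17.25 = 168.06 million.
Unemployed = 1.81 + 7.76 = 9.57 million (jobless and actively searching, or on temporary layoff).
Labor force = 168.06 + 9.57 = 177.63 million.
Not in labor force = 1.16 + 22.84 + 38.31 = 62.31 million (those not working and not actively searching are outside the labor force — including those who want a job but have given up searching).
Civilian working-age population = 177.63 + 62.31 = 239.94 million.
Unemployment rate = 9.57 / 177.63 = 5.39%.
Labor force participation rate = 177.63 / 239.94 = 74.03%.

Unemployment rate ≈ 5.39%; labor force participation rate ≈ 74.03%.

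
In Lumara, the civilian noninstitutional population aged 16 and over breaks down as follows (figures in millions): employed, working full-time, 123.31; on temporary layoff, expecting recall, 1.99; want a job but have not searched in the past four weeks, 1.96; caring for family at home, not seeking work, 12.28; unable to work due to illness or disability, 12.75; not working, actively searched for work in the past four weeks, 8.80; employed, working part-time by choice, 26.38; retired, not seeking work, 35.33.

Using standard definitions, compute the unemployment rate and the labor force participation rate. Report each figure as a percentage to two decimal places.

Employed = 123.31 + 26.38 = 149.69 million.
Unemployed = 1.99 + 8.80 = 10.79 million (jobless and actively searching, or on temporary layoff).
Labor force = 149.69 + 10.79 = 160.48 million.
Not in labor force = 1.96 + 12.28 + 12.75 + 35.33 = 62.32 million (those not working and not actively searching are outside the labor force — including those who want a job but have given up searching).
Civilian working-age population = 160.48 + 62.32 = 222.80 million.
Unemployment rate = 10.79 / 160.48 = 6.72%.
Labor force participation rate = 160.48 / 222.80 = 72.03%.

Unemployment rate ≈ 6.72%; labor force participation rate ≈ 72.03%.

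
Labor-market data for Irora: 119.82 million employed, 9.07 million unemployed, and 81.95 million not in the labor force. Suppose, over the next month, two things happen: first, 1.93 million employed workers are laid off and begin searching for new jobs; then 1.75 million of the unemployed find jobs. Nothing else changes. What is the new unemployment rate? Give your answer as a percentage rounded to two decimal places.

Initially, labor force = 119.82 + 9.07 = 128.89 million, so u = 9.07/128.89 = 7.04%.
After the first change, employed falls and unemployed rises by 1.93; labor force unchanged → E = 117.89, U = 11.00, labor force = 128.89 million.
After the second change, unemployed falls and employed rises by 1.75; labor force unchanged → E = 119.64, U = 9.25, labor force = 128.89 million.
New unemployment rate = 9.25 / 128.89 = 7.18%.

New unemployment rate ≈ 7.18%.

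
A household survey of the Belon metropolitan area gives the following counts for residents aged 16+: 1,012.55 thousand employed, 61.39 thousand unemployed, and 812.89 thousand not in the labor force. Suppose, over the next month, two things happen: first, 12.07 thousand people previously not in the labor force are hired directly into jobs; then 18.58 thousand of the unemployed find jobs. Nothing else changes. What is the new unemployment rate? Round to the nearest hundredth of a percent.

Initially, labor force = 1,012.55 + 61.39 = 1,073.94 thousand, so u = 61.39/1,073.94 = 5.72%.
After the first change, employed and labor force both rise by 12.07; unemployed unchanged → E = 1,024.62, U = 61.39, labor force = 1,086.01 thousand.
After the second change, unemployed falls and employed rises by 18.58; labor force unchanged → E = 1,043.20, U = 42.81, labor force = 1,086.01 thousand.
New unemployment rate = 42.81 / 1,086.01 = 3.94%.

New unemployment rate ≈ 3.94%.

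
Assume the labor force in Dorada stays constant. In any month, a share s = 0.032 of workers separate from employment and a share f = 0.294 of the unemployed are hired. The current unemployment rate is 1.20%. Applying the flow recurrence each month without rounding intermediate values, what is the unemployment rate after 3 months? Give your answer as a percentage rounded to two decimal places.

Unemployment rate after three months ≈ 7.18%.

With a fixed labor force, u_{t+1} = u_t + s·(1−u_t) − f·u_t = u_t·(1−s−f) + s.
Here 1−s−f = 0.674 and s = 0.032.
u_1 = 0.012000 × 0.674 + 0.032 = 0.040088.
u_2 = 0.040088 × 0.674 + 0.032 = 0.059019.
u_3 = 0.059019 × 0.674 + 0.032 = 0.071779.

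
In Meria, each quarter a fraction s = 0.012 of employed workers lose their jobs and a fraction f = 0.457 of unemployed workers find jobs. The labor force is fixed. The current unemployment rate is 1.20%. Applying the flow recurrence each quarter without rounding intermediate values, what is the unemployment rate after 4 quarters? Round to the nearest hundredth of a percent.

With a fixed labor force, u_{t+1} = u_t + s·(1−u_t) − f·u_t = u_t·(1−s−f) + s.
Here 1−s−f = 0.531 and s = 0.012.
u_1 = 0.012000 × 0.531 + 0.012 = 0.018372.
u_2 = 0.018372 × 0.531 + 0.012 = 0.021756.
u_3 = 0.021756 × 0.531 + 0.012 = 0.023552.
u_4 = 0.023552 × 0.531 + 0.012 = 0.024506.

Unemployment rate after four quarters ≈ 2.45%.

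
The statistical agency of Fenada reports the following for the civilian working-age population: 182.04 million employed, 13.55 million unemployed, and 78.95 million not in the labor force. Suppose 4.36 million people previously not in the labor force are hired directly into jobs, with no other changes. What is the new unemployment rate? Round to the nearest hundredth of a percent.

Initially, labor force = 182.04 + 13.55 = 195.59 million, so u = 13.55/195.59 = 6.93%.
After the change, employed and labor force both rise by 4.36; unemployed unchanged → E = 186.40, U = 13.55, labor force = 199.95 million.
New unemployment rate = 13.55 / 199.95 = 6.78%.

New unemployment rate ≈ 6.78%.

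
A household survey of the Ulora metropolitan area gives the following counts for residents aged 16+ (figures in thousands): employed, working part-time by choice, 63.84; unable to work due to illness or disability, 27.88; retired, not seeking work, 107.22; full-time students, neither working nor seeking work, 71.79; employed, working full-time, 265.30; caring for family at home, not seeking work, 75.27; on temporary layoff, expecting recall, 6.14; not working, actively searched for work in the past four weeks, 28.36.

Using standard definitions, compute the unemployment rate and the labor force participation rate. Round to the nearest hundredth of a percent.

Employed = 63.84 + 265.30 = 329.14 thousand.
Unemployed = 6.14 + 28.36 = 34.50 thousand (jobless and actively searching, or on temporary layoff).
Labor force = 329.14 + 34.50 = 363.64 thousand.
Not in labor force = 27.88 + 107.22 + 71.79 + 75.27 = 282.16 thousand (those not working and not actively searching are outside the labor force).
Civilian working-age population = 363.64 + 282.16 = 645.80 thousand.
Unemployment rate = 34.50 / 363.64 = 9.49%.
Labor force participation rate = 363.64 / 645.80 = 56.31%.

Unemployment rate ≈ 9.49%; labor force participation rate ≈ 56.31%.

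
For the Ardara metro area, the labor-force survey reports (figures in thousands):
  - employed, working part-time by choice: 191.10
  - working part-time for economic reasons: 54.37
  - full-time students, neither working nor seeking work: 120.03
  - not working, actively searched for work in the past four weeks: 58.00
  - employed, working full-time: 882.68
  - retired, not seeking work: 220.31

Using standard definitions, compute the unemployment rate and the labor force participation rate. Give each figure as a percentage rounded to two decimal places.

Unemployment rate ≈ 4.89%; labor force participation rate ≈ 77.70%.

Employed = 191.10 + 54.37 + 882.68 = 1,128.15 thousand (anyone who worked, including part-time for economic reasons, counts as employed).
Unemployed = 58.00 thousand.
Labor force = 1,128.15 + 58.00 = 1,186.15 thousand.
Not in labor force = 120.03 + 220.31 = 340.34 thousand (those not working and not actively searching are outside the labor force).
Civilian working-age population = 1,186.15 + 340.34 = 1,526.49 thousand.
Unemployment rate = 58.00 / 1,186.15 = 4.89%.
Labor force participation rate = 1,186.15 / 1,526.49 = 77.70%.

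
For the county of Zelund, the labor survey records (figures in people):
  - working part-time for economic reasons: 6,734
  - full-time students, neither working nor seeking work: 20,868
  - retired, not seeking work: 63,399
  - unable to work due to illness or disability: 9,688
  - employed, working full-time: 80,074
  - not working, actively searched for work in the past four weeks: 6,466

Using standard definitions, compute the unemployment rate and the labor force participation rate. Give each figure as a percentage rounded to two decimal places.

Unemployment rate ≈ 6.93%; labor force participation rate ≈ 49.82%.

Employed = 6,734 + 80,074 = 86,808 (anyone who worked, including part-time for economic reasons, counts as employed).
Unemployed = 6,466.
Labor force = 86,808 + 6,466 = 93,274.
Not in labor force = 20,868 + 63,399 + 9,688 = 93,955 (those not working and not actively searching are outside the labor force).
Civilian working-age population = 93,274 + 93,955 = 187,229.
Unemployment rate = 6,466 / 93,274 = 6.93%.
Labor force participation rate = 93,274 / 187,229 = 49.82%.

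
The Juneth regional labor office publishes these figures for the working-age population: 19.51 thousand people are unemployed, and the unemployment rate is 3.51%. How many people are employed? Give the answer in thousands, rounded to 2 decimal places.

About 536.33 thousand are employed.

Labor force = U / u = 19.51 / 0.0351 ≈ 555.84 thousand.
Employed = labor force − unemployed = 555.84 − 19.51 = 536.33 thousand.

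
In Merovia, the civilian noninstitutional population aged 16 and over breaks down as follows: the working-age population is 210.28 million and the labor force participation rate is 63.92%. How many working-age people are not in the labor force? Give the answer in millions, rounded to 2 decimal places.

Share not in the labor force = 1 − 0.6392 = 0.3608.
Not in labor force = 0.3608 × 210.28 ≈ 75.87 million.

About 75.87 million are not in the labor force.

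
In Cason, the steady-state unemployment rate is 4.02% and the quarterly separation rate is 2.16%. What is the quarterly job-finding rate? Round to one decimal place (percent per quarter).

From u* = s/(s+f): f = s·(1−u)/u.
f = 2.16 × (1 − 0.0402) / 0.0402 = 2.0732 / 0.0402 ≈ 51.6% per quarter.

Job-finding rate ≈ 51.6% per quarter.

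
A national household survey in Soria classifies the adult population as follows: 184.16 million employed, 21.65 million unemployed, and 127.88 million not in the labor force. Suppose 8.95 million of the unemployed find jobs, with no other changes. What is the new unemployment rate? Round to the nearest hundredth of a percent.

Initially, labor force = 184.16 + 21.65 = 205.81 million, so u = 21.65/205.81 = 10.52%.
After the change, unemployed falls and employed rises by 8.95; labor force unchanged → E = 193.11, U = 12.70, labor force = 205.81 million.
New unemployment rate = 12.70 / 205.81 = 6.17%.

New unemployment rate ≈ 6.17%.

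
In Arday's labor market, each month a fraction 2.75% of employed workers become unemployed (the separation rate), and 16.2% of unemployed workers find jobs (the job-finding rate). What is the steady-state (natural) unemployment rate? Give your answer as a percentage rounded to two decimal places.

At steady state the flows balance: s·E = f·U, so U/(E+U) = s/(s+f).
u* = 2.75 / (2.75 + 16.2) = 2.75 / 18.95 = 14.51%.

Steady-state unemployment rate ≈ 14.51%.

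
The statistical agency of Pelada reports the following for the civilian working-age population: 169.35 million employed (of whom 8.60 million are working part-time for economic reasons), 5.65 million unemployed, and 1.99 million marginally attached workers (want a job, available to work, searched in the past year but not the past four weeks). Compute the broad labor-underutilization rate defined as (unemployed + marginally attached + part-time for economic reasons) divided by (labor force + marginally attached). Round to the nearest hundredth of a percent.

Labor force = 169.35 + 5.65 = 175.00 million.
Numerator = 5.65 + 1.99 + 8.60 = 16.24 million.
Denominator = 175.00 + 1.99 = 176.99 million.
Broad rate = 16.24 / 176.99 = 9.18%.

Broad underutilization rate ≈ 9.18%.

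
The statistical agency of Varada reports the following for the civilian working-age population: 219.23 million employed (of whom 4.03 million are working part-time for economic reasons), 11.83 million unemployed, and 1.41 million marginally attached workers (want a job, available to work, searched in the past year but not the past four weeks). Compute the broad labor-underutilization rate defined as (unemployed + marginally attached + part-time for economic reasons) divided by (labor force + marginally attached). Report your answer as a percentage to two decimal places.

Broad underutilization rate ≈ 7.43%.

Labor force = 219.23 + 11.83 = 231.06 million.
Numerator = 11.83 + 1.41 + 4.03 = 17.27 million.
Denominator = 231.06 + 1.41 = 232.47 million.
Broad rate = 17.27 / 232.47 = 7.43%.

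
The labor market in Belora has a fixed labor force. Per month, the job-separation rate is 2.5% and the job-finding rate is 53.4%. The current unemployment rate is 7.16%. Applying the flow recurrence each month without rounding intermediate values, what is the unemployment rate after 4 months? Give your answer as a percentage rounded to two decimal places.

With a fixed labor force, u_{t+1} = u_t + s·(1−u_t) − f·u_t = u_t·(1−s−f) + s.
Here 1−s−f = 0.441 and s = 0.025.
u_1 = 0.071600 × 0.441 + 0.025 = 0.056576.
u_2 = 0.056576 × 0.441 + 0.025 = 0.049950.
u_3 = 0.049950 × 0.441 + 0.025 = 0.047028.
u_4 = 0.047028 × 0.441 + 0.025 = 0.045739.

Unemployment rate after four months ≈ 4.57%.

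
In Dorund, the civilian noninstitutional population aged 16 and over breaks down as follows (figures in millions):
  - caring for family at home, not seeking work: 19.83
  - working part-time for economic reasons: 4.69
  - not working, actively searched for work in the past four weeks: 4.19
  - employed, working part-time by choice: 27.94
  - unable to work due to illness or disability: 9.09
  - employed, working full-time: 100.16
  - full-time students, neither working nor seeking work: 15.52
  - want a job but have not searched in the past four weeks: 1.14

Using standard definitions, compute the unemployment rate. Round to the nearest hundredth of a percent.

Unemployment rate ≈ 3.06%.

Employed = 4.69 + 27.94 + 100.16 = 132.79 million (anyone who worked, including part-time for economic reasons, counts as employed).
Unemployed = 4.19 million.
Labor force = 132.79 + 4.19 = 136.98 million.
Unemployment rate = 4.19 / 136.98 = 3.06%.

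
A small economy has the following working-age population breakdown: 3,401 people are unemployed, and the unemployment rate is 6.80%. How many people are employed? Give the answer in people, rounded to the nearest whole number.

About 46,614 are employed.

Labor force = U / u = 3,401 / 0.0680 ≈ 50,015.
Employed = labor force − unemployed = 50,015 − 3,401 = 46,614.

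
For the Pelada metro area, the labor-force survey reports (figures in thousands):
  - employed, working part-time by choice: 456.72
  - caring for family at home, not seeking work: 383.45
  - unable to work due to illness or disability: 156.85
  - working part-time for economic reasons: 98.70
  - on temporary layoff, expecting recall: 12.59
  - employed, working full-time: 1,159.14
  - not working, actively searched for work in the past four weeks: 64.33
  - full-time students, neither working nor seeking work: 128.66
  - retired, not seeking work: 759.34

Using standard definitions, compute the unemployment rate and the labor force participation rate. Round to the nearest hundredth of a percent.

Unemployment rate ≈ 4.29%; labor force participation rate ≈ 55.64%.

Employed = 456.72 + 98.70 + 1,159.14 = 1,714.56 thousand (anyone who worked, including part-time for economic reasons, counts as employed).
Unemployed = 12.59 + 64.33 = 76.92 thousand (jobless and actively searching, or on temporary layoff).
Labor force = 1,714.56 + 76.92 = 1,791.48 thousand.
Not in labor force = 383.45 + 156.85 + 128.66 + 759.34 = 1,428.30 thousand (those not working and not actively searching are outside the labor force).
Civilian working-age population = 1,791.48 + 1,428.30 = 3,219.78 thousand.
Unemployment rate = 76.92 / 1,791.48 = 4.29%.
Labor force participation rate = 1,791.48 / 3,219.78 = 55.64%.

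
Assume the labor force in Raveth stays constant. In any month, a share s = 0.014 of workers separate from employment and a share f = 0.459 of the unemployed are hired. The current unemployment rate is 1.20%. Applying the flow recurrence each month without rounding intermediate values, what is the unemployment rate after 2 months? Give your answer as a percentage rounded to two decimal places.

With a fixed labor force, u_{t+1} = u_t + s·(1−u_t) − f·u_t = u_t·(1−s−f) + s.
Here 1−s−f = 0.527 and s = 0.014.
u_1 = 0.012000 × 0.527 + 0.014 = 0.020324.
u_2 = 0.020324 × 0.527 + 0.014 = 0.024711.

Unemployment rate after two months ≈ 2.47%.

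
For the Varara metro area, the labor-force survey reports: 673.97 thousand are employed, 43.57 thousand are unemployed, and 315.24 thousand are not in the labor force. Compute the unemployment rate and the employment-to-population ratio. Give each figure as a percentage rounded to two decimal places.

Labor force = employed + unemployed = 673.97 + 43.57 = 717.54 thousand.
Working-age population = 717.54 + 315.24 = 1,032.78 thousand.
Unemployment rate = 43.57 / 717.54 = 6.07%.
Employment-population ratio = 673.97 / 1,032.78 = 65.26%.

Unemployment rate ≈ 6.07%; employment-population ratio ≈ 65.26%.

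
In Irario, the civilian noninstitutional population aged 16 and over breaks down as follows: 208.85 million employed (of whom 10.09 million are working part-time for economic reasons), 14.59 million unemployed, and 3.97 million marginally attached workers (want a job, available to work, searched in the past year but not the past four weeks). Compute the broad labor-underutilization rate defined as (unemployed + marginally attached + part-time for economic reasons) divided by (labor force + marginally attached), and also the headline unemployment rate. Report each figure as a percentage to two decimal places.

Labor force = 208.85 + 14.59 = 223.44 million.
Numerator = 14.59 + 3.97 + 10.09 = 28.65 million.
Denominator = 223.44 + 3.97 = 227.41 million.
Broad rate = 28.65 / 227.41 = 12.60%.
Headline unemployment rate = 14.59 / 223.44 = 6.53%.

Broad underutilization rate ≈ 12.60%; headline unemployment rate ≈ 6.53%.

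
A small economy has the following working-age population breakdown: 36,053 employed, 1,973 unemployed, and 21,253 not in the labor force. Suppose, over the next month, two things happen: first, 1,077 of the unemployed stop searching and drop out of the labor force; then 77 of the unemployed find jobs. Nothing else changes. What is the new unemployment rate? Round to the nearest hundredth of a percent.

New unemployment rate ≈ 2.22%.

Initially, labor force = 36,053 + 1,973 = 38,026, so u = 1,973/38,026 = 5.19%.
After the first change, unemployed and labor force both fall by 1,077 → E = 36,053, U = 896, labor force = 36,949.
After the second change, unemployed falls and employed rises by 77; labor force unchanged → E = 36,130, U = 819, labor force = 36,949.
New unemployment rate = 819 / 36,949 = 2.22%.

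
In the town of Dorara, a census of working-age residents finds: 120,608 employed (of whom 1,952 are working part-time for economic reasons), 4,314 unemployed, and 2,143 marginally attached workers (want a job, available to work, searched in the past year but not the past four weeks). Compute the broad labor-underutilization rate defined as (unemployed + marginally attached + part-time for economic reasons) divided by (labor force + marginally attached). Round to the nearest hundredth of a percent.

Broad underutilization rate ≈ 6.62%.

Labor force = 120,608 + 4,314 = 124,922.
Numerator = 4,314 + 2,143 + 1,952 = 8,409.
Denominator = 124,922 + 2,143 = 127,065.
Broad rate = 8,409 / 127,065 = 6.62%.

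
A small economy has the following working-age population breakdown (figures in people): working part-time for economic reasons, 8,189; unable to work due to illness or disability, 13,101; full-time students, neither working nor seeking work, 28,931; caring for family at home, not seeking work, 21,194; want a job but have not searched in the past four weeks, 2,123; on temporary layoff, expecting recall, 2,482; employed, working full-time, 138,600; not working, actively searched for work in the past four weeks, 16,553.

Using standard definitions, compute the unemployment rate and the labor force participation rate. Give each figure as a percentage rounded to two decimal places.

Unemployment rate ≈ 11.48%; labor force participation rate ≈ 71.73%.

Employed = 8,189 + 138,600 = 146,789 (anyone who worked, including part-time for economic reasons, counts as employed).
Unemployed = 2,482 + 16,553 = 19,035 (jobless and actively searching, or on temporary layoff).
Labor force = 146,789 + 19,035 = 165,824.
Not in labor force = 13,101 + 28,931 + 21,194 + 2,123 = 65,349 (those not working and not actively searching are outside the labor force — including those who want a job but have given up searching).
Civilian working-age population = 165,824 + 65,349 = 231,173.
Unemployment rate = 19,035 / 165,824 = 11.48%.
Labor force participation rate = 165,824 / 231,173 = 71.73%.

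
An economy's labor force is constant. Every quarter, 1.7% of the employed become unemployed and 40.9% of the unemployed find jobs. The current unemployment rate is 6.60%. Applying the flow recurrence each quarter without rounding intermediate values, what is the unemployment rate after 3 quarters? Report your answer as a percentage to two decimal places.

With a fixed labor force, u_{t+1} = u_t + s·(1−u_t) − f·u_t = u_t·(1−s−f) + s.
Here 1−s−f = 0.574 and s = 0.017.
u_1 = 0.066000 × 0.574 + 0.017 = 0.054884.
u_2 = 0.054884 × 0.574 + 0.017 = 0.048503.
u_3 = 0.048503 × 0.574 + 0.017 = 0.044841.

Unemployment rate after three quarters ≈ 4.48%.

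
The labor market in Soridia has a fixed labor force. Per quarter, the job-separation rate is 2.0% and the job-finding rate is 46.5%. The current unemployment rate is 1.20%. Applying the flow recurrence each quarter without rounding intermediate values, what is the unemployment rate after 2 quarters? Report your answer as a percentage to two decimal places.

Unemployment rate after two quarters ≈ 3.35%.

With a fixed labor force, u_{t+1} = u_t + s·(1−u_t) − f·u_t = u_t·(1−s−f) + s.
Here 1−s−f = 0.515 and s = 0.020.
u_1 = 0.012000 × 0.515 + 0.020 = 0.026180.
u_2 = 0.026180 × 0.515 + 0.020 = 0.033483.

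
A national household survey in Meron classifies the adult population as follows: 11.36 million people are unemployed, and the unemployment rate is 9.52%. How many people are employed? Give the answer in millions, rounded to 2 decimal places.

About 107.97 million are employed.

Labor force = U / u = 11.36 / 0.0952 ≈ 119.33 million.
Employed = labor force − unemployed = 119.33 − 11.36 = 107.97 million.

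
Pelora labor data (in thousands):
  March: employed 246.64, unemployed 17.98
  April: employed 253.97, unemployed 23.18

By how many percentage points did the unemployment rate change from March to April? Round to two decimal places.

March: labor force = 246.64 + 17.98 = 264.62; u = 17.98/264.62 = 6.79%.
April: labor force = 253.97 + 23.18 = 277.15; u = 23.18/277.15 = 8.36%.
Change = 8.36% − 6.79% = +1.57 pp.

The unemployment rate changed by +1.57 percentage points.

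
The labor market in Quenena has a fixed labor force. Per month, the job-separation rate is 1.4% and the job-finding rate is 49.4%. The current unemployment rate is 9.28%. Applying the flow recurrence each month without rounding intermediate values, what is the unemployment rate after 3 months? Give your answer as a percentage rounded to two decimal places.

Unemployment rate after three months ≈ 3.53%.

With a fixed labor force, u_{t+1} = u_t + s·(1−u_t) − f·u_t = u_t·(1−s−f) + s.
Here 1−s−f = 0.492 and s = 0.014.
u_1 = 0.092800 × 0.492 + 0.014 = 0.059658.
u_2 = 0.059658 × 0.492 + 0.014 = 0.043352.
u_3 = 0.043352 × 0.492 + 0.014 = 0.035329.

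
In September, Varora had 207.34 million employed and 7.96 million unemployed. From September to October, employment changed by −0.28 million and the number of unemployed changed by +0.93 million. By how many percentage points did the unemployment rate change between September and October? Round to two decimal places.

September: labor force = 207.34 + 7.96 = 215.30; u = 7.96/215.30 = 3.70%.
October: labor force = 207.06 + 8.89 = 215.95; u = 8.89/215.95 = 4.12%.
Change = 4.12% − 3.70% = +0.42 pp.

The unemployment rate changed by +0.42 percentage points.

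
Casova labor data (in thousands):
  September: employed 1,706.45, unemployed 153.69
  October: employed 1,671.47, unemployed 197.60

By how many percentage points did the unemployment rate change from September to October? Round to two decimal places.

September: labor force = 1,706.45 + 153.69 = 1,860.14; u = 153.69/1,860.14 = 8.26%.
October: labor force = 1,671.47 + 197.60 = 1,869.07; u = 197.60/1,869.07 = 10.57%.
Change = 10.57% − 8.26% = +2.31 pp.

The unemployment rate changed by +2.31 percentage points.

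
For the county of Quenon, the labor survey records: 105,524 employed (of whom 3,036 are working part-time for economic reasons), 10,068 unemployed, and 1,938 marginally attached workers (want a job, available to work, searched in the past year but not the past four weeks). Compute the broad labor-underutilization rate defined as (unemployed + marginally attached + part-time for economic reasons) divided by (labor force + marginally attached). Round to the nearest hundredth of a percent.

Labor force = 105,524 + 10,068 = 115,592.
Numerator = 10,068 + 1,938 + 3,036 = 15,042.
Denominator = 115,592 + 1,938 = 117,530.
Broad rate = 15,042 / 117,530 = 12.80%.

Broad underutilization rate ≈ 12.80%.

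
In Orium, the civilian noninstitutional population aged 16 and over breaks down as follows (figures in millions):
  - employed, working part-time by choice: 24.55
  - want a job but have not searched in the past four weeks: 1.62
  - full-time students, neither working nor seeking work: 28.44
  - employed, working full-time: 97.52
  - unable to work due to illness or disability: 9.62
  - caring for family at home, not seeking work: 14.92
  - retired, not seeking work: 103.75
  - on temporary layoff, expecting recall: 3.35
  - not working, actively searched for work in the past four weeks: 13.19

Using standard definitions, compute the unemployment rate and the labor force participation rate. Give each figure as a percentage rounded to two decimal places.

Unemployment rate ≈ 11.93%; labor force participation rate ≈ 46.68%.

Employed = 24.55 + 97.52 = 122.07 million.
Unemployed = 3.35 + 13.19 = 16.54 million (jobless and actively searching, or on temporary layoff).
Labor force = 122.07 + 16.54 = 138.61 million.
Not in labor force = 1.62 + 28.44 + 9.62 + 14.92 + 103.75 = 158.35 million (those not working and not actively searching are outside the labor force — including those who want a job but have given up searching).
Civilian working-age population = 138.61 + 158.35 = 296.96 million.
Unemployment rate = 16.54 / 138.61 = 11.93%.
Labor force participation rate = 138.61 / 296.96 = 46.68%.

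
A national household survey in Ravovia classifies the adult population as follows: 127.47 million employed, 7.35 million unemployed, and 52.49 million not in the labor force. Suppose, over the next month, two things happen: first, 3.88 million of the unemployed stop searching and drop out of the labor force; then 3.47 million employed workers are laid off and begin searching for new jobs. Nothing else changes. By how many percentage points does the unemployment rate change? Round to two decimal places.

Initially, labor force = 127.47 + 7.35 = 134.82 million, so u = 7.35/134.82 = 5.45%.
After the first change, unemployed and labor force both fall by 3.88 → E = 127.47, U = 3.47, labor force = 130.94 million.
After the second change, employed falls and unemployed rises by 3.47; labor force unchanged → E = 124.00, U = 6.94, labor force = 130.94 million.
New unemployment rate = 6.94 / 130.94 = 5.30%.
Change = 5.30% − 5.45% = −0.15 percentage points.

The unemployment rate changes by −0.15 percentage points.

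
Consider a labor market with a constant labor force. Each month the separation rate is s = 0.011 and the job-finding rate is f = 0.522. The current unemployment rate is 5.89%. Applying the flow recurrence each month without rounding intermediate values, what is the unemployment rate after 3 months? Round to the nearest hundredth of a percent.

Unemployment rate after three months ≈ 2.45%.

With a fixed labor force, u_{t+1} = u_t + s·(1−u_t) − f·u_t = u_t·(1−s−f) + s.
Here 1−s−f = 0.467 and s = 0.011.
u_1 = 0.058900 × 0.467 + 0.011 = 0.038506.
u_2 = 0.038506 × 0.467 + 0.011 = 0.028982.
u_3 = 0.028982 × 0.467 + 0.011 = 0.024535.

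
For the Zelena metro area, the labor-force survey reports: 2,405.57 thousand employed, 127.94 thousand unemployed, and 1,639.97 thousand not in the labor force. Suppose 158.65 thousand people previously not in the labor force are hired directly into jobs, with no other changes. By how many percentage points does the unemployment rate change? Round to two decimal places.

Initially, labor force = 2,405.57 + 127.94 = 2,533.51 thousand, so u = 127.94/2,533.51 = 5.05%.
After the change, employed and labor force both rise by 158.65; unemployed unchanged → E = 2,564.22, U = 127.94, labor force = 2,692.16 thousand.
New unemployment rate = 127.94 / 2,692.16 = 4.75%.
Change = 4.75% − 5.05% = −0.30 percentage points.

The unemployment rate changes by −0.30 percentage points.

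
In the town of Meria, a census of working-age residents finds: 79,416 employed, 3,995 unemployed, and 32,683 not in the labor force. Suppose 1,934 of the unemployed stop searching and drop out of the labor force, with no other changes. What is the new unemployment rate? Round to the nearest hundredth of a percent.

New unemployment rate ≈ 2.53%.

Initially, labor force = 79,416 + 3,995 = 83,411, so u = 3,995/83,411 = 4.79%.
After the change, unemployed and labor force both fall by 1,934 → E = 79,416, U = 2,061, labor force = 81,477.
New unemployment rate = 2,061 / 81,477 = 2.53%.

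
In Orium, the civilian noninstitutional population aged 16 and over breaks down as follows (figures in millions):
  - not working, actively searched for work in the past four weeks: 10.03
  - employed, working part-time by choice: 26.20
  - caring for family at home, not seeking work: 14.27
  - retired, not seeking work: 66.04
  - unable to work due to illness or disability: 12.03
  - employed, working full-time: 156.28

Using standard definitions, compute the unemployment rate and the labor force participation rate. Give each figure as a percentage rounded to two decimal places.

Employed = 26.20 + 156.28 = 182.48 million.
Unemployed = 10.03 million.
Labor force = 182.48 + 10.03 = 192.51 million.
Not in labor force = 14.27 + 66.04 + 12.03 = 92.34 million (those not working and not actively searching are outside the labor force).
Civilian working-age population = 192.51 + 92.34 = 284.85 million.
Unemployment rate = 10.03 / 192.51 = 5.21%.
Labor force participation rate = 192.51 / 284.85 = 67.58%.

Unemployment rate ≈ 5.21%; labor force participation rate ≈ 67.58%.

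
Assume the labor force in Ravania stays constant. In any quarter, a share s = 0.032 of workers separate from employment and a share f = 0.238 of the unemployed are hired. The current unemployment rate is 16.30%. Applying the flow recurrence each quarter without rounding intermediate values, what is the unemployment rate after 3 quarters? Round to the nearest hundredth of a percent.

Unemployment rate after three quarters ≈ 13.58%.

With a fixed labor force, u_{t+1} = u_t + s·(1−u_t) − f·u_t = u_t·(1−s−f) + s.
Here 1−s−f = 0.730 and s = 0.032.
u_1 = 0.163000 × 0.730 + 0.032 = 0.150990.
u_2 = 0.150990 × 0.730 + 0.032 = 0.142223.
u_3 = 0.142223 × 0.730 + 0.032 = 0.135823.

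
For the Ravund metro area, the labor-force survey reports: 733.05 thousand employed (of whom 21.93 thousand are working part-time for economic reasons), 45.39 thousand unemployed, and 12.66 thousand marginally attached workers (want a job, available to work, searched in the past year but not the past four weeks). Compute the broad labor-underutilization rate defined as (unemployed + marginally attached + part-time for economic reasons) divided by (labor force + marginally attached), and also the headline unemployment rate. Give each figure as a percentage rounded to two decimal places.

Labor force = 733.05 + 45.39 = 778.44 thousand.
Numerator = 45.39 + 12.66 + 21.93 = 79.98 thousand.
Denominator = 778.44 + 12.66 = 791.10 thousand.
Broad rate = 79.98 / 791.10 = 10.11%.
Headline unemployment rate = 45.39 / 778.44 = 5.83%.

Broad underutilization rate ≈ 10.11%; headline unemployment rate ≈ 5.83%.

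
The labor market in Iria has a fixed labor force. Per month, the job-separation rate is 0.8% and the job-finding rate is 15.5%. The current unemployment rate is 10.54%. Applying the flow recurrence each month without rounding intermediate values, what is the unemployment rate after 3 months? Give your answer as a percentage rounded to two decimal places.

Unemployment rate after three months ≈ 8.21%.

With a fixed labor force, u_{t+1} = u_t + s·(1−u_t) − f·u_t = u_t·(1−s−f) + s.
Here 1−s−f = 0.837 and s = 0.008.
u_1 = 0.105400 × 0.837 + 0.008 = 0.096220.
u_2 = 0.096220 × 0.837 + 0.008 = 0.088536.
u_3 = 0.088536 × 0.837 + 0.008 = 0.082105.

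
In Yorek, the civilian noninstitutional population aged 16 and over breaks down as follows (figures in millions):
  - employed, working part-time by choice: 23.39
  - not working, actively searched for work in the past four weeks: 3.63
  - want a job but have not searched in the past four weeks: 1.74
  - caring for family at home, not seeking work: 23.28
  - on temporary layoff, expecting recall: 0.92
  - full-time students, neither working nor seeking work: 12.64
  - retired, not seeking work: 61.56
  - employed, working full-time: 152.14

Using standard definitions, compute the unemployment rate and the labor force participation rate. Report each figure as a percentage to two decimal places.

Employed = 23.39 + 152.14 = 175.53 million.
Unemployed = 3.63 + 0.92 = 4.55 million (jobless and actively searching, or on temporary layoff).
Labor force = 175.53 + 4.55 = 180.08 million.
Not in labor force = 1.74 + 23.28 + 12.64 + 61.56 = 99.22 million (those not working and not actively searching are outside the labor force — including those who want a job but have given up searching).
Civilian working-age population = 180.08 + 99.22 = 279.30 million.
Unemployment rate = 4.55 / 180.08 = 2.53%.
Labor force participation rate = 180.08 / 279.30 = 64.48%.

Unemployment rate ≈ 2.53%; labor force participation rate ≈ 64.48%.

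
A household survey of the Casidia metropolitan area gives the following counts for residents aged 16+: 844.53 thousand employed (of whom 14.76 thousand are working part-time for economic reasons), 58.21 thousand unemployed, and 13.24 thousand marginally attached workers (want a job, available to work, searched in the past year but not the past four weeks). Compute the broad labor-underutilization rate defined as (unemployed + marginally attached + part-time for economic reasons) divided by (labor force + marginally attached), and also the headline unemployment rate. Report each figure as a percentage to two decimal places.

Labor force = 844.53 + 58.21 = 902.74 thousand.
Numerator = 58.21 + 13.24 + 14.76 = 86.21 thousand.
Denominator = 902.74 + 13.24 = 915.98 thousand.
Broad rate = 86.21 / 915.98 = 9.41%.
Headline unemployment rate = 58.21 / 902.74 = 6.45%.

Broad underutilization rate ≈ 9.41%; headline unemployment rate ≈ 6.45%.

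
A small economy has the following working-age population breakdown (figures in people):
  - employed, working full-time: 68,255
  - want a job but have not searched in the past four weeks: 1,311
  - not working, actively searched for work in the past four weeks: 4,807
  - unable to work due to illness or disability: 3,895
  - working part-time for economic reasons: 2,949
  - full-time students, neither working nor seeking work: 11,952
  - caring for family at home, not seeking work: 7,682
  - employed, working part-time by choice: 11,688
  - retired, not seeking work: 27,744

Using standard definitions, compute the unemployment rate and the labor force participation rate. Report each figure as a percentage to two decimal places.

Unemployment rate ≈ 5.48%; labor force participation rate ≈ 62.52%.

Employed = 68,255 + 2,949 + 11,688 = 82,892 (anyone who worked, including part-time for economic reasons, counts as employed).
Unemployed = 4,807.
Labor force = 82,892 + 4,807 = 87,699.
Not in labor force = 1,311 + 3,895 + 11,952 + 7,682 + 27,744 = 52,584 (those not working and not actively searching are outside the labor force — including those who want a job but have given up searching).
Civilian working-age population = 87,699 + 52,584 = 140,283.
Unemployment rate = 4,807 / 87,699 = 5.48%.
Labor force participation rate = 87,699 / 140,283 = 62.52%.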